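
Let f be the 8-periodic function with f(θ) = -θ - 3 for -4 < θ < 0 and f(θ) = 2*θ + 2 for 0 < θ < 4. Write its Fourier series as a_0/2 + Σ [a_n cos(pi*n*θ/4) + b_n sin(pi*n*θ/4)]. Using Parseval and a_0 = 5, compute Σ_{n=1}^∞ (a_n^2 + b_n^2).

Parseval: a_0^2/2 + Σ_{n≥1} (a_n^2+b_n^2) = 1/4 ∫_{-4}^{4} f(θ)^2 dθ = 131/3.
Subtract a_0^2/2 = 25/2: Σ (a_n^2+b_n^2) = 187/6.

187/6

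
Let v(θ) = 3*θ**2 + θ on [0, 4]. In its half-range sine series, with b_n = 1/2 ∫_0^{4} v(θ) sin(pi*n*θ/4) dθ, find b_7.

b_7 = 1/2 ∫_0^{4} (3*θ**2 + θ) sin(7*pi*θ/4) dθ.
Integrating by parts twice (tabular method), an antiderivative of (3*θ**2 + θ) sin(7*pi*θ/4) is -12*θ**2*cos(7*pi*θ/4)/(7*pi) + 96*θ*sin(7*pi*θ/4)/(49*pi**2) - 4*θ*cos(7*pi*θ/4)/(7*pi) + 16*sin(7*pi*θ/4)/(49*pi**2) + 384*cos(7*pi*θ/4)/(343*pi**3); evaluating from 0 to 4: ∫_{0}^{4} (3*θ**2 + θ) sin(7*pi*θ/4) dθ = (16*(-24 + 637*pi**2)/(343*pi**3)) - (384/(343*pi**3)) = 16*(-48 + 637*pi**2)/(343*pi**3).
Hence b_7 = (1/2)·(16*(-48 + 637*pi**2)/(343*pi**3)) = 8*(-48 + 637*pi**2)/(343*pi**3).

8*(-48 + 637*pi**2)/(343*pi**3)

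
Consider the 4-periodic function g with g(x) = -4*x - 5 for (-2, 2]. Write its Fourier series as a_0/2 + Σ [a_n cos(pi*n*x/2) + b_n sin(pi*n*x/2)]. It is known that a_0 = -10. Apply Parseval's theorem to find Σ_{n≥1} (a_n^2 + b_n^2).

128/3

Parseval: a_0^2/2 + Σ_{n≥1} (a_n^2+b_n^2) = 1/2 ∫_{-2}^{2} g(x)^2 dx = 278/3.
Subtract a_0^2/2 = 50: Σ (a_n^2+b_n^2) = 128/3.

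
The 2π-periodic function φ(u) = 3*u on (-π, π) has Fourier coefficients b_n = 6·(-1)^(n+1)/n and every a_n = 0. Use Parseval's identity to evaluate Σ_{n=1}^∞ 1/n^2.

Parseval: Σ b_n^2 = (1/π) ∫_{-π}^{π} φ(u)^2 du = 6*pi**2.
Σ b_n^2 = Σ 36/n^2, so Σ 1/n^2 = (6*pi**2)/36 = pi**2/6.

pi**2/6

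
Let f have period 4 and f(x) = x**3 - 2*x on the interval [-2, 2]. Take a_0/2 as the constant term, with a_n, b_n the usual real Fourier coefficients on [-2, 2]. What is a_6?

a_6 = 1/2 ∫_{-2}^{2} f(x) cos(3*pi*x) dx.
f is odd and cos(3*pi*x) is even, so the integrand is odd over a symmetric interval and the integral vanishes.

0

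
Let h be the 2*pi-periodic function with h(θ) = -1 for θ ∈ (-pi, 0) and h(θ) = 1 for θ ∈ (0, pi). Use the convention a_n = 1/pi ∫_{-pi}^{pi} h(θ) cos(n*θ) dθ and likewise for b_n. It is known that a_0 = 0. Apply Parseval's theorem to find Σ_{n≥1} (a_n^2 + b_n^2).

Parseval: a_0^2/2 + Σ_{n≥1} (a_n^2+b_n^2) = 1/pi ∫_{-pi}^{pi} h(θ)^2 dθ = 2.
Subtract a_0^2/2 = 0: Σ (a_n^2+b_n^2) = 2.

2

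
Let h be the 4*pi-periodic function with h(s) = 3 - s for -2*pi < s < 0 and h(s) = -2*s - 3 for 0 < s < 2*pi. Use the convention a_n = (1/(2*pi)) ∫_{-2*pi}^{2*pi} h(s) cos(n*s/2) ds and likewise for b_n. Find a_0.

a_0 = (1/(2*pi)) ∫_{-2*pi}^{2*pi} h(s) ds = (1/(2*pi)) · (-2*pi**2) = -pi.

-pi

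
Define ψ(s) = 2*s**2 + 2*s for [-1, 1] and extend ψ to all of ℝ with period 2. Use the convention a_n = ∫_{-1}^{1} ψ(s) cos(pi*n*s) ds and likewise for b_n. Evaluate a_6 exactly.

2/(9*pi**2)

a_6 = ∫_{-1}^{1} ψ(s) cos(6*pi*s) ds.
Integrating by parts twice (tabular method), an antiderivative of (2*s**2 + 2*s) cos(6*pi*s) is s**2*sin(6*pi*s)/(3*pi) + s*sin(6*pi*s)/(3*pi) + s*cos(6*pi*s)/(9*pi**2) - sin(6*pi*s)/(54*pi**3) + cos(6*pi*s)/(18*pi**2); evaluating from -1 to 1: ∫_{-1}^{1} (2*s**2 + 2*s) cos(6*pi*s) ds = (1/(6*pi**2)) - (-1/(18*pi**2)) = 2/(9*pi**2).
Hence a_6 = 2/(9*pi**2).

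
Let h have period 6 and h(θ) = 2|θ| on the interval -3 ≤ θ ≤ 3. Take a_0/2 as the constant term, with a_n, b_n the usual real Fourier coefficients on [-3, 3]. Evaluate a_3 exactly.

-8/(3*pi**2)

a_3 = 1/3 ∫_{-3}^{3} h(θ) cos(pi*θ) dθ.
h is even and cos(pi*θ) is even, so the integrand is even and a_3 = 2/3 ∫_0^{3} h(θ) cos(pi*θ) dθ.
Integrating by parts (boundary term plus one more integral), an antiderivative of (2*θ) cos(pi*θ) is 2*θ*sin(pi*θ)/pi + 2*cos(pi*θ)/pi**2; evaluating from 0 to 3: ∫_{0}^{3} (2*θ) cos(pi*θ) dθ = (-2/pi**2) - (2/pi**2) = -4/pi**2.
Hence a_3 = (2/3)·(-4/pi**2) = -8/(3*pi**2).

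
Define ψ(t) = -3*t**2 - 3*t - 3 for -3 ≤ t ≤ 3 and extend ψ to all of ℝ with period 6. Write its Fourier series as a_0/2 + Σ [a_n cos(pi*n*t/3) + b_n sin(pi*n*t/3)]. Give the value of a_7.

a_7 = 1/3 ∫_{-3}^{3} ψ(t) cos(7*pi*t/3) dt.
Integrating by parts twice (tabular method), an antiderivative of (-3*t**2 - 3*t - 3) cos(7*pi*t/3) is -9*t**2*sin(7*pi*t/3)/(7*pi) - 9*t*sin(7*pi*t/3)/(7*pi) - 54*t*cos(7*pi*t/3)/(49*pi**2) - 9*sin(7*pi*t/3)/(7*pi) + 162*sin(7*pi*t/3)/(343*pi**3) - 27*cos(7*pi*t/3)/(49*pi**2); evaluating from -3 to 3: ∫_{-3}^{3} (-3*t**2 - 3*t - 3) cos(7*pi*t/3) dt = (27/(7*pi**2)) - (-135/(49*pi**2)) = 324/(49*pi**2).
Hence a_7 = (1/3)·(324/(49*pi**2)) = 108/(49*pi**2).

108/(49*pi**2)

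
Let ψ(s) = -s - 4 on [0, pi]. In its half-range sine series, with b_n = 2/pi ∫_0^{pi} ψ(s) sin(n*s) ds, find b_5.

2*(-8 - pi)/(5*pi)

b_5 = 2/pi ∫_0^{pi} (-s - 4) sin(5*s) ds.
Integrating by parts (boundary term plus one more integral), an antiderivative of (-s - 4) sin(5*s) is s*cos(5*s)/5 - sin(5*s)/25 + 4*cos(5*s)/5; evaluating from 0 to pi: ∫_{0}^{pi} (-s - 4) sin(5*s) ds = (-4/5 - pi/5) - (4/5) = -8/5 - pi/5.
Hence b_5 = (2/pi)·(-8/5 - pi/5) = 2*(-8 - pi)/(5*pi).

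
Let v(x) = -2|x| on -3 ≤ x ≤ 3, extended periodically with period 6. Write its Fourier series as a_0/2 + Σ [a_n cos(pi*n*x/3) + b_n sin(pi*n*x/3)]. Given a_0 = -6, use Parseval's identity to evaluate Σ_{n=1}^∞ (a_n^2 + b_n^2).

Parseval: a_0^2/2 + Σ_{n≥1} (a_n^2+b_n^2) = 1/3 ∫_{-3}^{3} v(x)^2 dx = 24.
Subtract a_0^2/2 = 18: Σ (a_n^2+b_n^2) = 6.

6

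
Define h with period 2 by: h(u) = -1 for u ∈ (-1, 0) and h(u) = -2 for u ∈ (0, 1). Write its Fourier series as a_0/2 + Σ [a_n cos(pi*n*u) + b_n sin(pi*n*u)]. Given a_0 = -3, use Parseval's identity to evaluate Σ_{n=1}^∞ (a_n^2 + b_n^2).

1/2

Parseval: a_0^2/2 + Σ_{n≥1} (a_n^2+b_n^2) = ∫_{-1}^{1} h(u)^2 du = 5.
Subtract a_0^2/2 = 9/2: Σ (a_n^2+b_n^2) = 1/2.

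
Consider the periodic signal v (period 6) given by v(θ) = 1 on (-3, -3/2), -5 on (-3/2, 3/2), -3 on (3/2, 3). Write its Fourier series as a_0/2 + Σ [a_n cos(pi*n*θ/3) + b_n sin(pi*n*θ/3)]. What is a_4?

a_4 = 1/3 ∫_{-3}^{3} v(θ) cos(4*pi*θ/3) dθ.
Split the integral at the breakpoints.
Directly, an antiderivative of (1) cos(4*pi*θ/3) is 3*sin(4*pi*θ/3)/(4*pi); evaluating from -3 to -3/2: ∫_{-3}^{-3/2} (1) cos(4*pi*θ/3) dθ = (0) - (0) = 0.
Directly, an antiderivative of (-5) cos(4*pi*θ/3) is -15*sin(4*pi*θ/3)/(4*pi); evaluating from -3/2 to 3/2: ∫_{-3/2}^{3/2} (-5) cos(4*pi*θ/3) dθ = (0) - (0) = 0.
Directly, an antiderivative of (-3) cos(4*pi*θ/3) is -9*sin(4*pi*θ/3)/(4*pi); evaluating from 3/2 to 3: ∫_{3/2}^{3} (-3) cos(4*pi*θ/3) dθ = (0) - (0) = 0.
Summing the pieces and multiplying by (1/3) gives a_4 = 0.

0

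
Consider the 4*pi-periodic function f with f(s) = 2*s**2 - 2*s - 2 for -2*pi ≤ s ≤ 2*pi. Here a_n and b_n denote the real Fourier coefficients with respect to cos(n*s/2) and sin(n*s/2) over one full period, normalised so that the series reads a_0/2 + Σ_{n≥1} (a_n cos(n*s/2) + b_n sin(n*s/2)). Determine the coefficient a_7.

a_7 = (1/(2*pi)) ∫_{-2*pi}^{2*pi} f(s) cos(7*s/2) ds.
Integrating by parts twice (tabular method), an antiderivative of (2*s**2 - 2*s - 2) cos(7*s/2) is 4*s**2*sin(7*s/2)/7 - 4*s*sin(7*s/2)/7 + 16*s*cos(7*s/2)/49 - 228*sin(7*s/2)/343 - 8*cos(7*s/2)/49; evaluating from -2*pi to 2*pi: ∫_{-2*pi}^{2*pi} (2*s**2 - 2*s - 2) cos(7*s/2) ds = (8/49 - 32*pi/49) - (8/49 + 32*pi/49) = -64*pi/49.
Hence a_7 = (1/(2*pi))·(-64*pi/49) = -32/49.

-32/49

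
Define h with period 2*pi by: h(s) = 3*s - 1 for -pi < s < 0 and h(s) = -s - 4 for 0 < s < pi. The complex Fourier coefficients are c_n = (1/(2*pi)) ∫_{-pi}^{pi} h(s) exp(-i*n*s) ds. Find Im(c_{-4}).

Since h is real-valued, Im(c_{-4}) = -(1/(2*pi)) ∫_{-pi}^{pi} h(s) sin(-4*s) ds = b_{4}/2.
Split the integral at the breakpoints.
Integrating by parts (boundary term plus one more integral), an antiderivative of (3*s - 1) sin(-4*s) is 3*s*cos(4*s)/4 - 3*sin(4*s)/16 - cos(4*s)/4; evaluating from -pi to 0: ∫_{-pi}^{0} (3*s - 1) sin(-4*s) ds = (-1/4) - (-3*pi/4 - 1/4) = 3*pi/4.
Integrating by parts (boundary term plus one more integral), an antiderivative of (-s - 4) sin(-4*s) is -s*cos(4*s)/4 + sin(4*s)/16 - cos(4*s); evaluating from 0 to pi: ∫_{0}^{pi} (-s - 4) sin(-4*s) ds = (-1 - pi/4) - (-1) = -pi/4.
So ∫_{-pi}^{pi} h(s) sin(-4*s) ds = pi/2.
Hence Im(c_{-4}) = (-1/(2*pi))·(pi/2) = -1/4.

-1/4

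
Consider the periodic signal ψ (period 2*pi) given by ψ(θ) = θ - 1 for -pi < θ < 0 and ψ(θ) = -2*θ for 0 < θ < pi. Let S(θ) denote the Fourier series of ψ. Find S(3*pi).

-3*pi/2 - 1/2

θ = 3*pi differs from θ = -pi by 2 full period(s), and the series is 2*pi-periodic.
At θ = -pi the one-sided limits are ψ(-pi^-) = -2*pi and ψ(-pi^+) = -pi - 1.
By Dirichlet's theorem the series converges to their average, [(-2*pi) + (-pi - 1)]/2 = -3*pi/2 - 1/2.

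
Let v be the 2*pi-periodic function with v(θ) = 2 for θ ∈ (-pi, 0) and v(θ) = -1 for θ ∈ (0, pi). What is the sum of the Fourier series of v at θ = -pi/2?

2

v is continuous at θ = -pi/2 with value 2, so the series converges to 2 there.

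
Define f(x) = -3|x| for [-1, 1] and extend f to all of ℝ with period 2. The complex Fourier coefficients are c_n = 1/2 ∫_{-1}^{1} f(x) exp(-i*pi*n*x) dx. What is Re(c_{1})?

6/pi**2

Since f is real-valued, Re(c_{1}) = 1/2 ∫_{-1}^{1} f(x) cos(pi*x) dx = a_{1}/2.
f is even and cos(pi*x) is even, so the integrand is even: ∫_{-1}^{1} f(x) cos(pi*x) dx = 2∫_0^{1} f(x) cos(pi*x) dx.
Integrating by parts (boundary term plus one more integral), an antiderivative of (-3*x) cos(pi*x) is -3*x*sin(pi*x)/pi - 3*cos(pi*x)/pi**2; evaluating from 0 to 1: ∫_{0}^{1} (-3*x) cos(pi*x) dx = (3/pi**2) - (-3/pi**2) = 6/pi**2.
So ∫_{-1}^{1} f(x) cos(pi*x) dx = 12/pi**2.
Hence Re(c_{1}) = (1/2)·(12/pi**2) = 6/pi**2.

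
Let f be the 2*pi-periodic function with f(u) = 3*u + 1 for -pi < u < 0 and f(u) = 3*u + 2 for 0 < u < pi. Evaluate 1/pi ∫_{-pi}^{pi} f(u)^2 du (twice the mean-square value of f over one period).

1/pi ∫_{-pi}^{pi} f(u)^2 du = 1/pi · (pi*(5 + 3*pi + 6*pi**2)) = 5 + 3*pi + 6*pi**2.

5 + 3*pi + 6*pi**2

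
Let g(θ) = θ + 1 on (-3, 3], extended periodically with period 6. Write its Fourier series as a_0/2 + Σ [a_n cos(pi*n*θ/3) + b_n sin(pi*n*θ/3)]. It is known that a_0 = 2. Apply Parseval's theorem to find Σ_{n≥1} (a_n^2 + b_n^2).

6

Parseval: a_0^2/2 + Σ_{n≥1} (a_n^2+b_n^2) = 1/3 ∫_{-3}^{3} g(θ)^2 dθ = 8.
Subtract a_0^2/2 = 2: Σ (a_n^2+b_n^2) = 6.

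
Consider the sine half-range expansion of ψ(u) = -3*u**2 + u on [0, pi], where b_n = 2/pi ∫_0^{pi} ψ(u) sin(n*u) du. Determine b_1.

-6*pi + 2 + 24/pi

b_1 = 2/pi ∫_0^{pi} (-3*u**2 + u) sin(u) du.
Integrating by parts twice (tabular method), an antiderivative of (-3*u**2 + u) sin(u) is 3*u**2*cos(u) - 6*u*sin(u) - u*cos(u) + sin(u) - 6*cos(u); evaluating from 0 to pi: ∫_{0}^{pi} (-3*u**2 + u) sin(u) du = (-3*pi**2 + pi + 6) - (-6) = -3*pi**2 + pi + 12.
Hence b_1 = (2/pi)·(-3*pi**2 + pi + 12) = -6*pi + 2 + 24/pi.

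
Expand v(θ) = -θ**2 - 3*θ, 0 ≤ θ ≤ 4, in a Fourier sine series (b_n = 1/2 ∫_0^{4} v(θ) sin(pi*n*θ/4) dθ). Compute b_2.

28/pi

b_2 = 1/2 ∫_0^{4} (-θ**2 - 3*θ) sin(pi*θ/2) dθ.
Integrating by parts twice (tabular method), an antiderivative of (-θ**2 - 3*θ) sin(pi*θ/2) is 2*θ**2*cos(pi*θ/2)/pi - 8*θ*sin(pi*θ/2)/pi**2 + 6*θ*cos(pi*θ/2)/pi - 12*sin(pi*θ/2)/pi**2 - 16*cos(pi*θ/2)/pi**3; evaluating from 0 to 4: ∫_{0}^{4} (-θ**2 - 3*θ) sin(pi*θ/2) dθ = (-16/pi**3 + 56/pi) - (-16/pi**3) = 56/pi.
Hence b_2 = (1/2)·(56/pi) = 28/pi.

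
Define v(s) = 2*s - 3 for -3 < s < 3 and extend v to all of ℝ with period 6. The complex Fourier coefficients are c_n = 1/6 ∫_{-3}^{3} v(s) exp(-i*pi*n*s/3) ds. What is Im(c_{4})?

Since v is real-valued, Im(c_{4}) = -1/6 ∫_{-3}^{3} v(s) sin(4*pi*s/3) ds = -b_{4}/2.
Integrating by parts (boundary term plus one more integral), an antiderivative of (2*s - 3) sin(4*pi*s/3) is -3*s*cos(4*pi*s/3)/(2*pi) + 9*sin(4*pi*s/3)/(8*pi**2) + 9*cos(4*pi*s/3)/(4*pi); evaluating from -3 to 3: ∫_{-3}^{3} (2*s - 3) sin(4*pi*s/3) ds = (-9/(4*pi)) - (27/(4*pi)) = -9/pi.
Hence Im(c_{4}) = (-1/6)·(-9/pi) = 3/(2*pi).

3/(2*pi)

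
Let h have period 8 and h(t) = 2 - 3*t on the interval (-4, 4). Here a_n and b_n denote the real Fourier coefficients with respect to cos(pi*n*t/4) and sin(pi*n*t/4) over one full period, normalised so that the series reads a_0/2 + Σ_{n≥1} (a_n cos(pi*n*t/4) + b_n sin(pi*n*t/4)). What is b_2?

b_2 = 1/4 ∫_{-4}^{4} h(t) sin(pi*t/2) dt.
Integrating by parts (boundary term plus one more integral), an antiderivative of (2 - 3*t) sin(pi*t/2) is 6*t*cos(pi*t/2)/pi - 12*sin(pi*t/2)/pi**2 - 4*cos(pi*t/2)/pi; evaluating from -4 to 4: ∫_{-4}^{4} (2 - 3*t) sin(pi*t/2) dt = (20/pi) - (-28/pi) = 48/pi.
Hence b_2 = (1/4)·(48/pi) = 12/pi.

12/pi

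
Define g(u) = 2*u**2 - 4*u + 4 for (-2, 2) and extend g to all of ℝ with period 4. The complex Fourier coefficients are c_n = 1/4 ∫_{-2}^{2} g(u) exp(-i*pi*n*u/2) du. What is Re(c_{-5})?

Since g is real-valued, Re(c_{-5}) = 1/4 ∫_{-2}^{2} g(u) cos(-5*pi*u/2) du = a_{5}/2.
Integrating by parts twice (tabular method), an antiderivative of (2*u**2 - 4*u + 4) cos(-5*pi*u/2) is 4*u**2*sin(5*pi*u/2)/(5*pi) - 8*u*sin(5*pi*u/2)/(5*pi) + 16*u*cos(5*pi*u/2)/(25*pi**2) - 32*sin(5*pi*u/2)/(125*pi**3) + 8*sin(5*pi*u/2)/(5*pi) - 16*cos(5*pi*u/2)/(25*pi**2); evaluating from -2 to 2: ∫_{-2}^{2} (2*u**2 - 4*u + 4) cos(-5*pi*u/2) du = (-16/(25*pi**2)) - (48/(25*pi**2)) = -64/(25*pi**2).
Hence Re(c_{-5}) = (1/4)·(-64/(25*pi**2)) = -16/(25*pi**2).

-16/(25*pi**2)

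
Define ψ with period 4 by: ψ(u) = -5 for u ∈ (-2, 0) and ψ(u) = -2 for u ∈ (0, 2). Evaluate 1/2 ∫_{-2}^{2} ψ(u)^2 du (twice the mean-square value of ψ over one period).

1/2 ∫_{-2}^{2} ψ(u)^2 du = 1/2 · (58) = 29.

29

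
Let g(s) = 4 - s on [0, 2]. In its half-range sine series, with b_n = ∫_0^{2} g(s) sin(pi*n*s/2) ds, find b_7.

b_7 = ∫_0^{2} (4 - s) sin(7*pi*s/2) ds.
Integrating by parts (boundary term plus one more integral), an antiderivative of (4 - s) sin(7*pi*s/2) is 2*s*cos(7*pi*s/2)/(7*pi) - 4*sin(7*pi*s/2)/(49*pi**2) - 8*cos(7*pi*s/2)/(7*pi); evaluating from 0 to 2: ∫_{0}^{2} (4 - s) sin(7*pi*s/2) ds = (4/(7*pi)) - (-8/(7*pi)) = 12/(7*pi).
Hence b_7 = 12/(7*pi).

12/(7*pi)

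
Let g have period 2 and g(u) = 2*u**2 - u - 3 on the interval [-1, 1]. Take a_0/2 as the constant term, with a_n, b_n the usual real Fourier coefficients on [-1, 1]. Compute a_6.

a_6 = ∫_{-1}^{1} g(u) cos(6*pi*u) du.
Integrating by parts twice (tabular method), an antiderivative of (2*u**2 - u - 3) cos(6*pi*u) is u**2*sin(6*pi*u)/(3*pi) - u*sin(6*pi*u)/(6*pi) + u*cos(6*pi*u)/(9*pi**2) - sin(6*pi*u)/(2*pi) - sin(6*pi*u)/(54*pi**3) - cos(6*pi*u)/(36*pi**2); evaluating from -1 to 1: ∫_{-1}^{1} (2*u**2 - u - 3) cos(6*pi*u) du = (1/(12*pi**2)) - (-5/(36*pi**2)) = 2/(9*pi**2).
Hence a_6 = 2/(9*pi**2).

2/(9*pi**2)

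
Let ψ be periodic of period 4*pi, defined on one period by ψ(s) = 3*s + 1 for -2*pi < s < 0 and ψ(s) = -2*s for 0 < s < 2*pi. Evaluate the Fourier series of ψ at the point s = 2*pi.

s = 2*pi differs from s = -2*pi by 1 full period(s), and the series is 4*pi-periodic.
At s = -2*pi the one-sided limits are ψ(-2*pi^-) = -4*pi and ψ(-2*pi^+) = 1 - 6*pi.
By Dirichlet's theorem the series converges to their average, [(-4*pi) + (1 - 6*pi)]/2 = 1/2 - 5*pi.

1/2 - 5*pi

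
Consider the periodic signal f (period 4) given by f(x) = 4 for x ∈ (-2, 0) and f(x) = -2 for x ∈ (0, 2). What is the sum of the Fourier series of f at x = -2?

x = -2 differs from x = 2 by -1 full period(s), and the series is 4-periodic.
At x = 2 the one-sided limits are f(2^-) = -2 and f(2^+) = 4.
By Dirichlet's theorem the series converges to their average, [(-2) + (4)]/2 = 1.

1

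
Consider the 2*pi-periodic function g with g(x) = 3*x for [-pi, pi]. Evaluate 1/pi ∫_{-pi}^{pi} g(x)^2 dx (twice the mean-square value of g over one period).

6*pi**2

1/pi ∫_{-pi}^{pi} g(x)^2 dx = 1/pi · (6*pi**3) = 6*pi**2.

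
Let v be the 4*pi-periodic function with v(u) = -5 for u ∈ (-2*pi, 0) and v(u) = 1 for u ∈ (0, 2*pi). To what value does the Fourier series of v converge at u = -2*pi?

-2

At u = -2*pi the one-sided limits are v(-2*pi^-) = 1 and v(-2*pi^+) = -5.
By Dirichlet's theorem the series converges to their average, [(1) + (-5)]/2 = -2.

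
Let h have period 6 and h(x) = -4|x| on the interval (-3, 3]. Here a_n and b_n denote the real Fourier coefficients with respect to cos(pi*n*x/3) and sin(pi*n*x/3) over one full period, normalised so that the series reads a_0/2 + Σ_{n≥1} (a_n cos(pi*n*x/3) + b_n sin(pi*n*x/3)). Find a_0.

a_0 = 1/3 ∫_{-3}^{3} h(x) dx = 1/3 · (-36) = -12.

-12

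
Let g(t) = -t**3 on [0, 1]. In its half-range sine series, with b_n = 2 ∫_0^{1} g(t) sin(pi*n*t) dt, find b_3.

b_3 = 2 ∫_0^{1} (-t**3) sin(3*pi*t) dt.
Integrating by parts three times (tabular method), an antiderivative of (-t**3) sin(3*pi*t) is t**3*cos(3*pi*t)/(3*pi) - t**2*sin(3*pi*t)/(3*pi**2) - 2*t*cos(3*pi*t)/(9*pi**3) + 2*sin(3*pi*t)/(27*pi**4); evaluating from 0 to 1: ∫_{0}^{1} (-t**3) sin(3*pi*t) dt = ((2 - 3*pi**2)/(9*pi**3)) - (0) = (2 - 3*pi**2)/(9*pi**3).
Hence b_3 = 2·((2 - 3*pi**2)/(9*pi**3)) = 2*(2 - 3*pi**2)/(9*pi**3).

2*(2 - 3*pi**2)/(9*pi**3)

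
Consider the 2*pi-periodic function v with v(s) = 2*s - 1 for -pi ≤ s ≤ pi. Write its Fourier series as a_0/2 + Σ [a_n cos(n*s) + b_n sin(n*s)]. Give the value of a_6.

a_6 = 1/pi ∫_{-pi}^{pi} v(s) cos(6*s) ds.
Integrating by parts (boundary term plus one more integral), an antiderivative of (2*s - 1) cos(6*s) is s*sin(6*s)/3 - sin(6*s)/6 + cos(6*s)/18; evaluating from -pi to pi: ∫_{-pi}^{pi} (2*s - 1) cos(6*s) ds = (1/18) - (1/18) = 0.
Hence a_6 = (1/pi)·(0) = 0.

0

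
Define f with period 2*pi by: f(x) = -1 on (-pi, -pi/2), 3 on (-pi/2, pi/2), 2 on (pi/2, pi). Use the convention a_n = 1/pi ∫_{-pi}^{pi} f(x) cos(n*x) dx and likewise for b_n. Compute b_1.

b_1 = 1/pi ∫_{-pi}^{pi} f(x) sin(x) dx.
Split the integral at the breakpoints.
Directly, an antiderivative of (-1) sin(x) is cos(x); evaluating from -pi to -pi/2: ∫_{-pi}^{-pi/2} (-1) sin(x) dx = (0) - (-1) = 1.
Directly, an antiderivative of (3) sin(x) is -3*cos(x); evaluating from -pi/2 to pi/2: ∫_{-pi/2}^{pi/2} (3) sin(x) dx = (0) - (0) = 0.
Directly, an antiderivative of (2) sin(x) is -2*cos(x); evaluating from pi/2 to pi: ∫_{pi/2}^{pi} (2) sin(x) dx = (2) - (0) = 2.
Summing the pieces and multiplying by (1/pi) gives b_1 = 3/pi.

3/pi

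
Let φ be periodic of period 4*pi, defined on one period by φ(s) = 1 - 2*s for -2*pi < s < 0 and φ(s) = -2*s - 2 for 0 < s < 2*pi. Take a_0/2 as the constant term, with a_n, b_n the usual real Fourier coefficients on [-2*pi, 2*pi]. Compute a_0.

a_0 = (1/(2*pi)) ∫_{-2*pi}^{2*pi} φ(s) ds = (1/(2*pi)) · (-2*pi) = -1.

-1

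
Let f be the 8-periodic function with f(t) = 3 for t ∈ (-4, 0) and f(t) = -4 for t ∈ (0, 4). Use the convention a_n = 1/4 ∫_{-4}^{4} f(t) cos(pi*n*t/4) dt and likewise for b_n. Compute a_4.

0

a_4 = 1/4 ∫_{-4}^{4} f(t) cos(pi*t) dt.
Split the integral at the breakpoints.
Directly, an antiderivative of (3) cos(pi*t) is 3*sin(pi*t)/pi; evaluating from -4 to 0: ∫_{-4}^{0} (3) cos(pi*t) dt = (0) - (0) = 0.
Directly, an antiderivative of (-4) cos(pi*t) is -4*sin(pi*t)/pi; evaluating from 0 to 4: ∫_{0}^{4} (-4) cos(pi*t) dt = (0) - (0) = 0.
Summing the pieces and multiplying by (1/4) gives a_4 = 0.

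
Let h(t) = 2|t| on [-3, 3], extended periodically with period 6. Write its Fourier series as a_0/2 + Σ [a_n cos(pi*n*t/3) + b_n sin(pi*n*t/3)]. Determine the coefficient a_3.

a_3 = 1/3 ∫_{-3}^{3} h(t) cos(pi*t) dt.
h is even and cos(pi*t) is even, so the integrand is even and a_3 = 2/3 ∫_0^{3} h(t) cos(pi*t) dt.
Integrating by parts (boundary term plus one more integral), an antiderivative of (2*t) cos(pi*t) is 2*t*sin(pi*t)/pi + 2*cos(pi*t)/pi**2; evaluating from 0 to 3: ∫_{0}^{3} (2*t) cos(pi*t) dt = (-2/pi**2) - (2/pi**2) = -4/pi**2.
Hence a_3 = (2/3)·(-4/pi**2) = -8/(3*pi**2).

-8/(3*pi**2)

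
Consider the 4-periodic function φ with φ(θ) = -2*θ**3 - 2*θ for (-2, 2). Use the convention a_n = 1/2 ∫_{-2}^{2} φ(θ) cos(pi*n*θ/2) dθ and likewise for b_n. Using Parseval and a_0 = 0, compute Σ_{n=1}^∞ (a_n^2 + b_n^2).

14176/105

Parseval: a_0^2/2 + Σ_{n≥1} (a_n^2+b_n^2) = 1/2 ∫_{-2}^{2} φ(θ)^2 dθ = 14176/105.
Subtract a_0^2/2 = 0: Σ (a_n^2+b_n^2) = 14176/105.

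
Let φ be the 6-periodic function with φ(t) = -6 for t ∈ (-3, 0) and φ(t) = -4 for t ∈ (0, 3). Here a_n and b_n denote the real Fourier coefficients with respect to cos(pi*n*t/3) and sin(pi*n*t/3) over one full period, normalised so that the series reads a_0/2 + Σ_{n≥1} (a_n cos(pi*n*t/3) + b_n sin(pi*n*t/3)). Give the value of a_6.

a_6 = 1/3 ∫_{-3}^{3} φ(t) cos(2*pi*t) dt.
Split the integral at the breakpoints.
Directly, an antiderivative of (-6) cos(2*pi*t) is -3*sin(2*pi*t)/pi; evaluating from -3 to 0: ∫_{-3}^{0} (-6) cos(2*pi*t) dt = (0) - (0) = 0.
Directly, an antiderivative of (-4) cos(2*pi*t) is -2*sin(2*pi*t)/pi; evaluating from 0 to 3: ∫_{0}^{3} (-4) cos(2*pi*t) dt = (0) - (0) = 0.
Summing the pieces and multiplying by (1/3) gives a_6 = 0.

0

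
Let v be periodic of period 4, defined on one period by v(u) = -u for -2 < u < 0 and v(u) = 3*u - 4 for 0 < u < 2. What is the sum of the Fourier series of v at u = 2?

u = 2 differs from u = -2 by 1 full period(s), and the series is 4-periodic.
v is continuous at u = -2 with value 2, so the series converges to 2 there.

2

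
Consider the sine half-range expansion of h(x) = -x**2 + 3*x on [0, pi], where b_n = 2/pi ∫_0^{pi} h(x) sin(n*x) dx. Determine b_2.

-3 + pi

b_2 = 2/pi ∫_0^{pi} (-x**2 + 3*x) sin(2*x) dx.
Integrating by parts twice (tabular method), an antiderivative of (-x**2 + 3*x) sin(2*x) is x**2*cos(2*x)/2 - x*sin(2*x)/2 - 3*x*cos(2*x)/2 + 3*sin(2*x)/4 - cos(2*x)/4; evaluating from 0 to pi: ∫_{0}^{pi} (-x**2 + 3*x) sin(2*x) dx = (-3*pi/2 - 1/4 + pi**2/2) - (-1/4) = pi*(-3 + pi)/2.
Hence b_2 = (2/pi)·(pi*(-3 + pi)/2) = -3 + pi.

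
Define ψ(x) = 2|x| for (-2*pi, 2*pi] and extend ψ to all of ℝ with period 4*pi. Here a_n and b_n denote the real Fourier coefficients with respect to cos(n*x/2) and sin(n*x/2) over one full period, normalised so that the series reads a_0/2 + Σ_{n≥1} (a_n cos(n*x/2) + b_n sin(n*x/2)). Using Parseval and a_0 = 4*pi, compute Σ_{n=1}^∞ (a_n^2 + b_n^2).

Parseval: a_0^2/2 + Σ_{n≥1} (a_n^2+b_n^2) = (1/(2*pi)) ∫_{-2*pi}^{2*pi} ψ(x)^2 dx = 32*pi**2/3.
Subtract a_0^2/2 = 8*pi**2: Σ (a_n^2+b_n^2) = 8*pi**2/3.

8*pi**2/3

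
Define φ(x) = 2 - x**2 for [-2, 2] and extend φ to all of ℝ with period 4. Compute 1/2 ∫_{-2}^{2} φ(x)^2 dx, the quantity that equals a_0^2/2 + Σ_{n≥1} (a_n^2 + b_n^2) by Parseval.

1/2 ∫_{-2}^{2} φ(x)^2 dx = 1/2 · (112/15) = 56/15.

56/15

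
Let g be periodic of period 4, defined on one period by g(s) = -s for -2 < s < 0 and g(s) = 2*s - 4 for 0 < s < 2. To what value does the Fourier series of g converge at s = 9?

-2

s = 9 differs from s = 1 by 2 full period(s), and the series is 4-periodic.
g is continuous at s = 1 with value -2, so the series converges to -2 there.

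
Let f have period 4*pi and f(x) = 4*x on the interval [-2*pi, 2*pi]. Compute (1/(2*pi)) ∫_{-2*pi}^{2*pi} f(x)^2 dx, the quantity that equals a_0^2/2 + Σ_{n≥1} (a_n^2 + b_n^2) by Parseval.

128*pi**2/3

(1/(2*pi)) ∫_{-2*pi}^{2*pi} f(x)^2 dx = (1/(2*pi)) · (256*pi**3/3) = 128*pi**2/3.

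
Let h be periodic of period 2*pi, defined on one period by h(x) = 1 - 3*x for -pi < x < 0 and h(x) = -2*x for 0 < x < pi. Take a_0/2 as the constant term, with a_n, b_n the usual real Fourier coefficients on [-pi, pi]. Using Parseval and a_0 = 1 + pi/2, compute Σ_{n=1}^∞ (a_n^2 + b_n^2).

Parseval: a_0^2/2 + Σ_{n≥1} (a_n^2+b_n^2) = 1/pi ∫_{-pi}^{pi} h(x)^2 dx = 1 + 3*pi + 13*pi**2/3.
Subtract a_0^2/2 = (2 + pi)**2/8: Σ (a_n^2+b_n^2) = 1/2 + 5*pi/2 + 101*pi**2/24.

1/2 + 5*pi/2 + 101*pi**2/24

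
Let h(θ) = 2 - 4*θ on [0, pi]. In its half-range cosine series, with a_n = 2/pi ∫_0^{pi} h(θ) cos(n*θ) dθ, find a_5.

a_5 = 2/pi ∫_0^{pi} (2 - 4*θ) cos(5*θ) dθ.
Integrating by parts (boundary term plus one more integral), an antiderivative of (2 - 4*θ) cos(5*θ) is -4*θ*sin(5*θ)/5 + 2*sin(5*θ)/5 - 4*cos(5*θ)/25; evaluating from 0 to pi: ∫_{0}^{pi} (2 - 4*θ) cos(5*θ) dθ = (4/25) - (-4/25) = 8/25.
Hence a_5 = (2/pi)·(8/25) = 16/(25*pi).

16/(25*pi)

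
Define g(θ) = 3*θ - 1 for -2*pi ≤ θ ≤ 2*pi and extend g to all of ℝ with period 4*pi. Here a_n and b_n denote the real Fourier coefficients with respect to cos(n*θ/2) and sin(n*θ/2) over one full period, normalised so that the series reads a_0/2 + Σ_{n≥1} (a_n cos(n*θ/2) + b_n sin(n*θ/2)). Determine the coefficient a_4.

a_4 = (1/(2*pi)) ∫_{-2*pi}^{2*pi} g(θ) cos(2*θ) dθ.
Integrating by parts (boundary term plus one more integral), an antiderivative of (3*θ - 1) cos(2*θ) is 3*θ*sin(2*θ)/2 - sin(2*θ)/2 + 3*cos(2*θ)/4; evaluating from -2*pi to 2*pi: ∫_{-2*pi}^{2*pi} (3*θ - 1) cos(2*θ) dθ = (3/4) - (3/4) = 0.
Hence a_4 = (1/(2*pi))·(0) = 0.

0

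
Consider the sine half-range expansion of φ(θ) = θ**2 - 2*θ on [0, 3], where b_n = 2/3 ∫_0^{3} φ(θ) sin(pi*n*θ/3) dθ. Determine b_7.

b_7 = 2/3 ∫_0^{3} (θ**2 - 2*θ) sin(7*pi*θ/3) dθ.
Integrating by parts twice (tabular method), an antiderivative of (θ**2 - 2*θ) sin(7*pi*θ/3) is -3*θ**2*cos(7*pi*θ/3)/(7*pi) + 18*θ*sin(7*pi*θ/3)/(49*pi**2) + 6*θ*cos(7*pi*θ/3)/(7*pi) - 18*sin(7*pi*θ/3)/(49*pi**2) + 54*cos(7*pi*θ/3)/(343*pi**3); evaluating from 0 to 3: ∫_{0}^{3} (θ**2 - 2*θ) sin(7*pi*θ/3) dθ = (9*(-6 + 49*pi**2)/(343*pi**3)) - (54/(343*pi**3)) = 9*(-12 + 49*pi**2)/(343*pi**3).
Hence b_7 = (2/3)·(9*(-12 + 49*pi**2)/(343*pi**3)) = 6*(-12 + 49*pi**2)/(343*pi**3).

6*(-12 + 49*pi**2)/(343*pi**3)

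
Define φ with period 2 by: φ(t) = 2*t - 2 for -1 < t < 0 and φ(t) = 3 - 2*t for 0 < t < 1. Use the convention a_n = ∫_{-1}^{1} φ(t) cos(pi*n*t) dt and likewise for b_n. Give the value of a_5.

a_5 = ∫_{-1}^{1} φ(t) cos(5*pi*t) dt.
Split the integral at the breakpoints.
Integrating by parts (boundary term plus one more integral), an antiderivative of (2*t - 2) cos(5*pi*t) is 2*t*sin(5*pi*t)/(5*pi) - 2*sin(5*pi*t)/(5*pi) + 2*cos(5*pi*t)/(25*pi**2); evaluating from -1 to 0: ∫_{-1}^{0} (2*t - 2) cos(5*pi*t) dt = (2/(25*pi**2)) - (-2/(25*pi**2)) = 4/(25*pi**2).
Integrating by parts (boundary term plus one more integral), an antiderivative of (3 - 2*t) cos(5*pi*t) is -2*t*sin(5*pi*t)/(5*pi) + 3*sin(5*pi*t)/(5*pi) - 2*cos(5*pi*t)/(25*pi**2); evaluating from 0 to 1: ∫_{0}^{1} (3 - 2*t) cos(5*pi*t) dt = (2/(25*pi**2)) - (-2/(25*pi**2)) = 4/(25*pi**2).
Summing the pieces gives a_5 = 8/(25*pi**2).

8/(25*pi**2)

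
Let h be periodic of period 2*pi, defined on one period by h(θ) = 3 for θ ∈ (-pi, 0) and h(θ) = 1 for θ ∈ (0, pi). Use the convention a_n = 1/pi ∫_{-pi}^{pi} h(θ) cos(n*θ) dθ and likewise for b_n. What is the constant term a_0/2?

2

a_0 = 1/pi ∫_{-pi}^{pi} h(θ) dθ = 1/pi · (4*pi) = 4.
So the constant term a_0/2 = 2.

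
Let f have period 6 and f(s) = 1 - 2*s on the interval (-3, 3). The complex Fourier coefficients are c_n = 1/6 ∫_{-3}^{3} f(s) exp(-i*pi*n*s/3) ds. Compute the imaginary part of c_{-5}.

Since f is real-valued, Im(c_{-5}) = -1/6 ∫_{-3}^{3} f(s) sin(-5*pi*s/3) ds = b_{5}/2.
Integrating by parts (boundary term plus one more integral), an antiderivative of (1 - 2*s) sin(-5*pi*s/3) is -6*s*cos(5*pi*s/3)/(5*pi) + 18*sin(5*pi*s/3)/(25*pi**2) + 3*cos(5*pi*s/3)/(5*pi); evaluating from -3 to 3: ∫_{-3}^{3} (1 - 2*s) sin(-5*pi*s/3) ds = (3/pi) - (-21/(5*pi)) = 36/(5*pi).
Hence Im(c_{-5}) = (-1/6)·(36/(5*pi)) = -6/(5*pi).

-6/(5*pi)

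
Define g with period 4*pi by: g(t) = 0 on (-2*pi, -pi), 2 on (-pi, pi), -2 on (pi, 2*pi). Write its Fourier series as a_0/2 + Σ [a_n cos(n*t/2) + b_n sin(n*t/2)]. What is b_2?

2/pi

b_2 = (1/(2*pi)) ∫_{-2*pi}^{2*pi} g(t) sin(t) dt.
Split the integral at the breakpoints.
∫_{-2*pi}^{-pi} (0) sin(t) dt = 0.
Directly, an antiderivative of (2) sin(t) is -2*cos(t); evaluating from -pi to pi: ∫_{-pi}^{pi} (2) sin(t) dt = (2) - (2) = 0.
Directly, an antiderivative of (-2) sin(t) is 2*cos(t); evaluating from pi to 2*pi: ∫_{pi}^{2*pi} (-2) sin(t) dt = (2) - (-2) = 4.
Summing the pieces and multiplying by (1/(2*pi)) gives b_2 = 2/pi.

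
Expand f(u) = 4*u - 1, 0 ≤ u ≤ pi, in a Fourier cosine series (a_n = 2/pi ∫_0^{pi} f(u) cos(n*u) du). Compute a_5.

a_5 = 2/pi ∫_0^{pi} (4*u - 1) cos(5*u) du.
Integrating by parts (boundary term plus one more integral), an antiderivative of (4*u - 1) cos(5*u) is 4*u*sin(5*u)/5 - sin(5*u)/5 + 4*cos(5*u)/25; evaluating from 0 to pi: ∫_{0}^{pi} (4*u - 1) cos(5*u) du = (-4/25) - (4/25) = -8/25.
Hence a_5 = (2/pi)·(-8/25) = -16/(25*pi).

-16/(25*pi)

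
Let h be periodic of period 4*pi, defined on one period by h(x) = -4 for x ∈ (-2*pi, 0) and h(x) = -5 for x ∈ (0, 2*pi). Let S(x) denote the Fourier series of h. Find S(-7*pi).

x = -7*pi differs from x = pi by -2 full period(s), and the series is 4*pi-periodic.
h is continuous at x = pi with value -5, so the series converges to -5 there.

-5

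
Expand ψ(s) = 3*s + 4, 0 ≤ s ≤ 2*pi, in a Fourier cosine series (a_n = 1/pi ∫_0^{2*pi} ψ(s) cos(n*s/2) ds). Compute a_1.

-24/pi

a_1 = 1/pi ∫_0^{2*pi} (3*s + 4) cos(s/2) ds.
Integrating by parts (boundary term plus one more integral), an antiderivative of (3*s + 4) cos(s/2) is 6*s*sin(s/2) + 8*sin(s/2) + 12*cos(s/2); evaluating from 0 to 2*pi: ∫_{0}^{2*pi} (3*s + 4) cos(s/2) ds = (-12) - (12) = -24.
Hence a_1 = (1/pi)·(-24) = -24/pi.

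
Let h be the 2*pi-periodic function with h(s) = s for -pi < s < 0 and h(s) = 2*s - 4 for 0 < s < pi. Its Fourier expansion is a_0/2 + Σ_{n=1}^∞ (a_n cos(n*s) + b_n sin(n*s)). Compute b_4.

-3/4

b_4 = 1/pi ∫_{-pi}^{pi} h(s) sin(4*s) ds.
Split the integral at the breakpoints.
Integrating by parts (boundary term plus one more integral), an antiderivative of (s) sin(4*s) is -s*cos(4*s)/4 + sin(4*s)/16; evaluating from -pi to 0: ∫_{-pi}^{0} (s) sin(4*s) ds = (0) - (pi/4) = -pi/4.
Integrating by parts (boundary term plus one more integral), an antiderivative of (2*s - 4) sin(4*s) is -s*cos(4*s)/2 + sin(4*s)/8 + cos(4*s); evaluating from 0 to pi: ∫_{0}^{pi} (2*s - 4) sin(4*s) ds = (1 - pi/2) - (1) = -pi/2.
Summing the pieces and multiplying by (1/pi) gives b_4 = -3/4.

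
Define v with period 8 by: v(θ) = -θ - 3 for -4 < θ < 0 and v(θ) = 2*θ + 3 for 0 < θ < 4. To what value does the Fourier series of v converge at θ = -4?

θ = -4 differs from θ = 4 by -1 full period(s), and the series is 8-periodic.
At θ = 4 the one-sided limits are v(4^-) = 11 and v(4^+) = 1.
By Dirichlet's theorem the series converges to their average, [(11) + (1)]/2 = 6.

6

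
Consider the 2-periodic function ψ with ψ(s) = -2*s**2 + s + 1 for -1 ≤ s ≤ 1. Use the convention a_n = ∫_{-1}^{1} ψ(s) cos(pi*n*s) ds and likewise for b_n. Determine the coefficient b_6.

b_6 = ∫_{-1}^{1} ψ(s) sin(6*pi*s) ds.
Integrating by parts twice (tabular method), an antiderivative of (-2*s**2 + s + 1) sin(6*pi*s) is s**2*cos(6*pi*s)/(3*pi) - s*sin(6*pi*s)/(9*pi**2) - s*cos(6*pi*s)/(6*pi) + sin(6*pi*s)/(36*pi**2) - cos(6*pi*s)/(6*pi) - cos(6*pi*s)/(54*pi**3); evaluating from -1 to 1: ∫_{-1}^{1} (-2*s**2 + s + 1) sin(6*pi*s) ds = (-1/(54*pi**3)) - ((-1 + 18*pi**2)/(54*pi**3)) = -1/(3*pi).
Hence b_6 = -1/(3*pi).

-1/(3*pi)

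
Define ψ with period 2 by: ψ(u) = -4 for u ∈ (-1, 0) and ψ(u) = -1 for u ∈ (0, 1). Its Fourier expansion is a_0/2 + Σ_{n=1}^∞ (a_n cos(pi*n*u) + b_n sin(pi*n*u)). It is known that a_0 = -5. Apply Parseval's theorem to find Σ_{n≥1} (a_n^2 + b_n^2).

Parseval: a_0^2/2 + Σ_{n≥1} (a_n^2+b_n^2) = ∫_{-1}^{1} ψ(u)^2 du = 17.
Subtract a_0^2/2 = 25/2: Σ (a_n^2+b_n^2) = 9/2.

9/2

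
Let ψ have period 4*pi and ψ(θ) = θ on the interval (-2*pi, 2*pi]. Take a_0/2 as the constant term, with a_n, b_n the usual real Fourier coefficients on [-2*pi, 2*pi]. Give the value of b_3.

b_3 = (1/(2*pi)) ∫_{-2*pi}^{2*pi} ψ(θ) sin(3*θ/2) dθ.
ψ is odd and sin(3*θ/2) is odd, so the integrand is even and b_3 = 1/pi ∫_0^{2*pi} ψ(θ) sin(3*θ/2) dθ.
Integrating by parts (boundary term plus one more integral), an antiderivative of (θ) sin(3*θ/2) is -2*θ*cos(3*θ/2)/3 + 4*sin(3*θ/2)/9; evaluating from 0 to 2*pi: ∫_{0}^{2*pi} (θ) sin(3*θ/2) dθ = (4*pi/3) - (0) = 4*pi/3.
Hence b_3 = (1/pi)·(4*pi/3) = 4/3.

4/3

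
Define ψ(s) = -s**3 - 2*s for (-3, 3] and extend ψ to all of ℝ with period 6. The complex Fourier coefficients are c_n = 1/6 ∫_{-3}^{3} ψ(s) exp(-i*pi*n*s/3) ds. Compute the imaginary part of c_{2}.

Since ψ is real-valued, Im(c_{2}) = -1/6 ∫_{-3}^{3} ψ(s) sin(2*pi*s/3) ds = -b_{2}/2.
ψ is odd and sin(2*pi*s/3) is odd, so the integrand is even: ∫_{-3}^{3} ψ(s) sin(2*pi*s/3) ds = 2∫_0^{3} ψ(s) sin(2*pi*s/3) ds.
Integrating by parts three times (tabular method), an antiderivative of (-s**3 - 2*s) sin(2*pi*s/3) is 3*s**3*cos(2*pi*s/3)/(2*pi) - 27*s**2*sin(2*pi*s/3)/(4*pi**2) - 81*s*cos(2*pi*s/3)/(4*pi**3) + 3*s*cos(2*pi*s/3)/pi - 9*sin(2*pi*s/3)/(2*pi**2) + 243*sin(2*pi*s/3)/(8*pi**4); evaluating from 0 to 3: ∫_{0}^{3} (-s**3 - 2*s) sin(2*pi*s/3) ds = (9*(-27 + 22*pi**2)/(4*pi**3)) - (0) = 9*(-27 + 22*pi**2)/(4*pi**3).
So ∫_{-3}^{3} ψ(s) sin(2*pi*s/3) ds = -243/(2*pi**3) + 99/pi.
Hence Im(c_{2}) = (-1/6)·(-243/(2*pi**3) + 99/pi) = 3*(27 - 22*pi**2)/(4*pi**3).

3*(27 - 22*pi**2)/(4*pi**3)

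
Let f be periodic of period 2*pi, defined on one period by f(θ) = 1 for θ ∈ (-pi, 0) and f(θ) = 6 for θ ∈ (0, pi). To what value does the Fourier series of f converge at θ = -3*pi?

θ = -3*pi differs from θ = -pi by -1 full period(s), and the series is 2*pi-periodic.
At θ = -pi the one-sided limits are f(-pi^-) = 6 and f(-pi^+) = 1.
By Dirichlet's theorem the series converges to their average, [(6) + (1)]/2 = 7/2.

7/2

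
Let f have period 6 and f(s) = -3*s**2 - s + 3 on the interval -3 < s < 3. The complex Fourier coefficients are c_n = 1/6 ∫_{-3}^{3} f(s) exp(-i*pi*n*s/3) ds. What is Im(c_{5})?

3/(5*pi)

Since f is real-valued, Im(c_{5}) = -1/6 ∫_{-3}^{3} f(s) sin(5*pi*s/3) ds = -b_{5}/2.
Integrating by parts twice (tabular method), an antiderivative of (-3*s**2 - s + 3) sin(5*pi*s/3) is 9*s**2*cos(5*pi*s/3)/(5*pi) - 54*s*sin(5*pi*s/3)/(25*pi**2) + 3*s*cos(5*pi*s/3)/(5*pi) - 9*sin(5*pi*s/3)/(25*pi**2) - 9*cos(5*pi*s/3)/(5*pi) - 162*cos(5*pi*s/3)/(125*pi**3); evaluating from -3 to 3: ∫_{-3}^{3} (-3*s**2 - s + 3) sin(5*pi*s/3) ds = (81*(2 - 25*pi**2)/(125*pi**3)) - (9*(18 - 175*pi**2)/(125*pi**3)) = -18/(5*pi).
Hence Im(c_{5}) = (-1/6)·(-18/(5*pi)) = 3/(5*pi).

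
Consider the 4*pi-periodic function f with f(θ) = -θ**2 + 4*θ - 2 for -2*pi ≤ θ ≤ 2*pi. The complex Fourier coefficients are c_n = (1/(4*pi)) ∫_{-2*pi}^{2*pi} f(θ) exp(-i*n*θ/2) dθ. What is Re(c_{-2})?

-2

Since f is real-valued, Re(c_{-2}) = (1/(4*pi)) ∫_{-2*pi}^{2*pi} f(θ) cos(-θ) dθ = a_{2}/2.
Integrating by parts twice (tabular method), an antiderivative of (-θ**2 + 4*θ - 2) cos(-θ) is -θ**2*sin(θ) + 4*θ*sin(θ) - 2*θ*cos(θ) + 4*cos(θ); evaluating from -2*pi to 2*pi: ∫_{-2*pi}^{2*pi} (-θ**2 + 4*θ - 2) cos(-θ) dθ = (4 - 4*pi) - (4 + 4*pi) = -8*pi.
Hence Re(c_{-2}) = (1/(4*pi))·(-8*pi) = -2.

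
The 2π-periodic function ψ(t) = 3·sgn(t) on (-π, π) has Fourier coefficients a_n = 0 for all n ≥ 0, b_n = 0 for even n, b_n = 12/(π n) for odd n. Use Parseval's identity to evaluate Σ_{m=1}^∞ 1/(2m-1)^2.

pi**2/8

Parseval: Σ b_n^2 = (1/π) ∫_{-π}^{π} ψ(t)^2 dt = 18.
Only odd n contribute, with b_n^2 = 144/(π^2 n^2), so Σ_{m≥1} 1/(2m-1)^2 = π^2·(18)/144 = pi**2/8.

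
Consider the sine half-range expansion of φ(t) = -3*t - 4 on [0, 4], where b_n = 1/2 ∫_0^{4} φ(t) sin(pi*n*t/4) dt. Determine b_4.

6/pi

b_4 = 1/2 ∫_0^{4} (-3*t - 4) sin(pi*t) dt.
Integrating by parts (boundary term plus one more integral), an antiderivative of (-3*t - 4) sin(pi*t) is 3*t*cos(pi*t)/pi - 3*sin(pi*t)/pi**2 + 4*cos(pi*t)/pi; evaluating from 0 to 4: ∫_{0}^{4} (-3*t - 4) sin(pi*t) dt = (16/pi) - (4/pi) = 12/pi.
Hence b_4 = (1/2)·(12/pi) = 6/pi.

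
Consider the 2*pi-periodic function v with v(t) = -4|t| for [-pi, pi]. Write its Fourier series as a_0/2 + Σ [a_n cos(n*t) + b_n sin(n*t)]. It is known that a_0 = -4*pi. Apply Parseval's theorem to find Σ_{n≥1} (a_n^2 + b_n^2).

8*pi**2/3

Parseval: a_0^2/2 + Σ_{n≥1} (a_n^2+b_n^2) = 1/pi ∫_{-pi}^{pi} v(t)^2 dt = 32*pi**2/3.
Subtract a_0^2/2 = 8*pi**2: Σ (a_n^2+b_n^2) = 8*pi**2/3.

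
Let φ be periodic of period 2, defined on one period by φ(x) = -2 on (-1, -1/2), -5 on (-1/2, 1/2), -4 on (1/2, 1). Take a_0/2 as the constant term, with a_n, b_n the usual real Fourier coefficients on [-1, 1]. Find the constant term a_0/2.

a_0 = ∫_{-1}^{1} φ(x) dx = -8.
So the constant term a_0/2 = -4.

-4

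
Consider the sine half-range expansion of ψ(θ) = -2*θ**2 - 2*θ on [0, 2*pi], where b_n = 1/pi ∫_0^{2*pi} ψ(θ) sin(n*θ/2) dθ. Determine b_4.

2 + 4*pi

b_4 = 1/pi ∫_0^{2*pi} (-2*θ**2 - 2*θ) sin(2*θ) dθ.
Integrating by parts twice (tabular method), an antiderivative of (-2*θ**2 - 2*θ) sin(2*θ) is θ**2*cos(2*θ) - θ*sin(2*θ) + θ*cos(2*θ) - sin(2*θ)/2 - cos(2*θ)/2; evaluating from 0 to 2*pi: ∫_{0}^{2*pi} (-2*θ**2 - 2*θ) sin(2*θ) dθ = (-1/2 + 2*pi + 4*pi**2) - (-1/2) = 2*pi*(1 + 2*pi).
Hence b_4 = (1/pi)·(2*pi*(1 + 2*pi)) = 2 + 4*pi.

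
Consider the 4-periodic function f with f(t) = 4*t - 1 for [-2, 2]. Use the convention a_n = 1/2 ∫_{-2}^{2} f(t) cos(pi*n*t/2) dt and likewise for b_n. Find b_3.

b_3 = 1/2 ∫_{-2}^{2} f(t) sin(3*pi*t/2) dt.
Integrating by parts (boundary term plus one more integral), an antiderivative of (4*t - 1) sin(3*pi*t/2) is -8*t*cos(3*pi*t/2)/(3*pi) + 16*sin(3*pi*t/2)/(9*pi**2) + 2*cos(3*pi*t/2)/(3*pi); evaluating from -2 to 2: ∫_{-2}^{2} (4*t - 1) sin(3*pi*t/2) dt = (14/(3*pi)) - (-6/pi) = 32/(3*pi).
Hence b_3 = (1/2)·(32/(3*pi)) = 16/(3*pi).

16/(3*pi)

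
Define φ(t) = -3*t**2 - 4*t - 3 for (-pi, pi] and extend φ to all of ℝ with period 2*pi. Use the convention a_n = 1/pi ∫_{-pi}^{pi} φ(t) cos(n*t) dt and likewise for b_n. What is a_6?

a_6 = 1/pi ∫_{-pi}^{pi} φ(t) cos(6*t) dt.
Integrating by parts twice (tabular method), an antiderivative of (-3*t**2 - 4*t - 3) cos(6*t) is -t**2*sin(6*t)/2 - 2*t*sin(6*t)/3 - t*cos(6*t)/6 - 17*sin(6*t)/36 - cos(6*t)/9; evaluating from -pi to pi: ∫_{-pi}^{pi} (-3*t**2 - 4*t - 3) cos(6*t) dt = (-pi/6 - 1/9) - (-1/9 + pi/6) = -pi/3.
Hence a_6 = (1/pi)·(-pi/3) = -1/3.

-1/3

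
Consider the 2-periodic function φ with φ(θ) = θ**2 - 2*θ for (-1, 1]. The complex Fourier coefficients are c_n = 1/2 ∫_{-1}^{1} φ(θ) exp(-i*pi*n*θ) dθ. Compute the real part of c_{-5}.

-2/(25*pi**2)

Since φ is real-valued, Re(c_{-5}) = 1/2 ∫_{-1}^{1} φ(θ) cos(-5*pi*θ) dθ = a_{5}/2.
Integrating by parts twice (tabular method), an antiderivative of (θ**2 - 2*θ) cos(-5*pi*θ) is θ**2*sin(5*pi*θ)/(5*pi) - 2*θ*sin(5*pi*θ)/(5*pi) + 2*θ*cos(5*pi*θ)/(25*pi**2) - 2*sin(5*pi*θ)/(125*pi**3) - 2*cos(5*pi*θ)/(25*pi**2); evaluating from -1 to 1: ∫_{-1}^{1} (θ**2 - 2*θ) cos(-5*pi*θ) dθ = (0) - (4/(25*pi**2)) = -4/(25*pi**2).
Hence Re(c_{-5}) = (1/2)·(-4/(25*pi**2)) = -2/(25*pi**2).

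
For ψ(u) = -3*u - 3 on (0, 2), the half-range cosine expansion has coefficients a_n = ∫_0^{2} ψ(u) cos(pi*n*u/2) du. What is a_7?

a_7 = ∫_0^{2} (-3*u - 3) cos(7*pi*u/2) du.
Integrating by parts (boundary term plus one more integral), an antiderivative of (-3*u - 3) cos(7*pi*u/2) is -6*u*sin(7*pi*u/2)/(7*pi) - 6*sin(7*pi*u/2)/(7*pi) - 12*cos(7*pi*u/2)/(49*pi**2); evaluating from 0 to 2: ∫_{0}^{2} (-3*u - 3) cos(7*pi*u/2) du = (12/(49*pi**2)) - (-12/(49*pi**2)) = 24/(49*pi**2).
Hence a_7 = 24/(49*pi**2).

24/(49*pi**2)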